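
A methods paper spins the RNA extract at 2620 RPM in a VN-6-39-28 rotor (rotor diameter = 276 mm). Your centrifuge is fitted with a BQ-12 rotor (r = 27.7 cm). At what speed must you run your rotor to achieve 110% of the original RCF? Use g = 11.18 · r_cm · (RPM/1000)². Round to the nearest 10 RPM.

≈ 1940 RPM

Original rotor: r = 276 mm / 2 = 138 mm = 13.8 cm
RCF_original = 11.18 × 13.8 × (2.62)² = 11.18 × 13.8 × 6.8644 ≈ 1,059.1 × g
Target RCF = 1.1 × 1,059.1 ≈ 1,165 × g
1,165 = 11.18 × 27.7 × (N/1000)²
(N/1000)² = 1,165 / 309.686 = 3.761875
N = 1000 × √3.761875 ≈ 1,939.6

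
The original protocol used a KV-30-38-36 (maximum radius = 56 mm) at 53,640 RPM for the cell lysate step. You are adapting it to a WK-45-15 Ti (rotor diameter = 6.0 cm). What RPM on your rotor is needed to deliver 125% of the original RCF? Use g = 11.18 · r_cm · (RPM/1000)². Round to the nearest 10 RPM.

Original rotor: r = 56 mm = 5.6 cm
RCF_original = 11.18 × 5.6 × (53.64)² = 11.18 × 5.6 × 2,877.2496 ≈ 180,138.8 × g
Target RCF = 1.25 × 180,138.8 ≈ 225,173.5 × g
Your rotor: r = 6.0 / 2 = 3 cm
225,173.5 = 11.18 × 3 × (N/1000)²
(N/1000)² = 225,173.5 / 33.54 = 6713.581
N = 1000 × √6713.581 ≈ 81,936.4

≈ 81940 RPM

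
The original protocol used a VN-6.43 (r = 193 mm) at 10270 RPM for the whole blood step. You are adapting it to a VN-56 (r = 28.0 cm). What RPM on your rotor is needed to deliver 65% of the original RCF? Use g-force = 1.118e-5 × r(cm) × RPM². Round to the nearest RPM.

≈ 6874 RPM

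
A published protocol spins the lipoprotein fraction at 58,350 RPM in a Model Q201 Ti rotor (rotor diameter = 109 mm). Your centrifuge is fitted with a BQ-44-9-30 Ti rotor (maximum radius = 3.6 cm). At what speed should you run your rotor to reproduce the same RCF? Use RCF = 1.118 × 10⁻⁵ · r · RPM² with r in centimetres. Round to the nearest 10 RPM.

71790 RPM

Original rotor: r = 109 mm / 2 = 54.5 mm = 5.45 cm
RCF_original = 1.118 × 10⁻⁵ × 5.45 × (58350)² = 1.118 × 10⁻⁵ × 5.45 × 3,404,722,500 ≈ 207,453.1 × g
207,453.1 = 1.118 × 10⁻⁵ × 3.6 × N²
N² = 207,453.1 / (4.0248 × 10⁻⁵) = 5,154,370,403
N ≈ √5,154,370,403 ≈ 71,793.9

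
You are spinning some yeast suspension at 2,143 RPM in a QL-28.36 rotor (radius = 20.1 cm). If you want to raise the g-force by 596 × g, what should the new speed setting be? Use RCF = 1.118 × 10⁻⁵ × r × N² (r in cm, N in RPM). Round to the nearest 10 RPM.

Current RCF = 1.118 × 10⁻⁵ × 20.1 × (2143)² = 1.118 × 10⁻⁵ × 20.1 × 4,592,449 ≈ 1,032 × g
Target RCF = 1,032 + 596 = 1,628 × g
N² = 1,628 / (22.4718 × 10⁻⁵) = 7,244,635
N ≈ √7,244,635 ≈ 2,691.6

2690 RPM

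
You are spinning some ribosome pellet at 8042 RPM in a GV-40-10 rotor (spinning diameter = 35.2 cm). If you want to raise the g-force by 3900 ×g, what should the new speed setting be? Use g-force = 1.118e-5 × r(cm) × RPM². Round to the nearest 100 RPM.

≈ 9200 RPM

r = 35.2 / 2 = 17.6 cm
Current RCF = 1.118 × 10⁻⁵ × 17.6 × (8042)² = 1.118 × 10⁻⁵ × 17.6 × 64,673,764 ≈ 12,725.7 × g
Target RCF = 12,725.7 + 3,900 = 16,625.7 × g
N² = 16,625.7 / (19.6768 × 10⁻⁵) = 84,493,922
N ≈ √84,493,922 ≈ 9,192.1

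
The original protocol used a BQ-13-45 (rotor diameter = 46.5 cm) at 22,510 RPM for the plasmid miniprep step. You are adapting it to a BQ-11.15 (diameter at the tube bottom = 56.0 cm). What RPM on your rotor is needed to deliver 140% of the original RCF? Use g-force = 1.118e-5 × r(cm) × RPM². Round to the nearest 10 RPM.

Original rotor: r = 46.5 / 2 = 23.25 cm
RCF_original = 1.118 × 10⁻⁵ × 23.25 × (22510)² = 1.118 × 10⁻⁵ × 23.25 × 506,700,100 ≈ 131,709.1 × g
Target RCF = 1.4 × 131,709.1 ≈ 184,392.7 × g
Your rotor: r = 56.0 / 2 = 28 cm
184,392.7 = 1.118 × 10⁻⁵ × 28 × N²
N² = 184,392.7 / (31.304 × 10⁻⁵) = 589,038,781
N ≈ √589,038,781 ≈ 24,270.1

24270 RPM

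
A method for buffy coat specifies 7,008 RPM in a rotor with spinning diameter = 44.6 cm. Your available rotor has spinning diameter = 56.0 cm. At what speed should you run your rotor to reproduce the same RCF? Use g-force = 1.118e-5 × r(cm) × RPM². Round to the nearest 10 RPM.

6250 RPM

Original rotor: r = 44.6 / 2 = 22.3 cm
RCF_original = 1.118 × 10⁻⁵ × 22.3 × (7008)² = 1.118 × 10⁻⁵ × 22.3 × 49,112,064 ≈ 12,244.3 × g
Your rotor: r = 56.0 / 2 = 28 cm
12,244.3 = 1.118 × 10⁻⁵ × 28 × N²
N² = 12,244.3 / (31.304 × 10⁻⁵) = 39,114,171
N ≈ √39,114,171 ≈ 6,254.1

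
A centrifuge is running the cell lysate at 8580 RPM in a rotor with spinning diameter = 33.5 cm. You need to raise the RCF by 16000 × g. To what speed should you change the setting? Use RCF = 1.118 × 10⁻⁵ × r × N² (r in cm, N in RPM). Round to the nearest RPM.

N₂ ≈ 12612 RPM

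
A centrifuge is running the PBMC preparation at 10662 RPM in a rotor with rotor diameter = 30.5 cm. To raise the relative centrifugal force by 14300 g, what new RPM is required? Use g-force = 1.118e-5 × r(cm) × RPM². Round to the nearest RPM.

N₂ ≈ 14055 RPM

r = 30.5 / 2 = 15.25 cm
Current RCF = 1.118 × 10⁻⁵ × 15.25 × (10662)² = 1.118 × 10⁻⁵ × 15.25 × 113,678,244 ≈ 19,381.6 × g
Target RCF = 19,381.6 + 14,300 = 33,681.6 × g
N² = 33,681.6 / (17.0495 × 10⁻⁵) = 197,551,834
N ≈ √197,551,834 ≈ 14,055.3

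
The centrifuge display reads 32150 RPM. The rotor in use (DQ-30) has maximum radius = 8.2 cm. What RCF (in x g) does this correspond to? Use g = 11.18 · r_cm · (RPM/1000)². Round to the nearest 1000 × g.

RCF = 11.18 × 8.2 × (32.15)² = 11.18 × 8.2 × 1,033.6225 ≈ 94,758.4 × g

RCF ≈ 95000 x g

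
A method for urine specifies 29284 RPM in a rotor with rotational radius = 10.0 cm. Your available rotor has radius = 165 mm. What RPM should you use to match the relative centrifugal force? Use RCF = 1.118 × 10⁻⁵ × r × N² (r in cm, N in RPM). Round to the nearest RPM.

22798 RPM

RCF_original = 1.118 × 10⁻⁵ × 10 × (29284)² = 1.118 × 10⁻⁵ × 10 × 857,552,656 ≈ 95,874.4 × g
Your rotor: r = 165 mm = 16.5 cm
95,874.4 = 1.118 × 10⁻⁵ × 16.5 × N²
N² = 95,874.4 / (18.447 × 10⁻⁵) = 519,728,953
N ≈ √519,728,953 ≈ 22,797.6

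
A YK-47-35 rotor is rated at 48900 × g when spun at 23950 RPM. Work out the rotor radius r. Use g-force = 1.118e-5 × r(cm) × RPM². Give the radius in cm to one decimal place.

r ≈ 7.6 cm

48900 = 1.118 × 10⁻⁵ × r × (23950)²
r = 48900 / (1.118 × 10⁻⁵ × 573,602,500) = 48900 / 6412.876 ≈ 7.625 cm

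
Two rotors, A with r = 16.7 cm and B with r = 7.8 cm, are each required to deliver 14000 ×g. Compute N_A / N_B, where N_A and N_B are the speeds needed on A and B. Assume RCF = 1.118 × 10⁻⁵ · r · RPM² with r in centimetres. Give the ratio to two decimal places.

0.68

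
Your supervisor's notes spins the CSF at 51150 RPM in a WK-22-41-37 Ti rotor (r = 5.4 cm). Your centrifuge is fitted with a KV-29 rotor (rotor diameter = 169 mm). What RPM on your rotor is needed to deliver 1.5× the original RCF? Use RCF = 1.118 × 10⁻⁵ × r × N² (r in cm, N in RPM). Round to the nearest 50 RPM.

50100 RPM

RCF = 1.118 × 10⁻⁵ × r × N²
RCF_original = 1.118 × 10⁻⁵ × 5.4 × (51150)² = 1.118 × 10⁻⁵ × 5.4 × 2,616,322,500 ≈ 157,952.6 × g
Target RCF = 1.5 × 157,952.6 ≈ 236,928.9 × g
Your rotor: r = 169 mm / 2 = 84.5 mm = 8.45 cm
236,928.9 = 1.118 × 10⁻⁵ × 8.45 × N²
N² = 236,928.9 / (9.4471 × 10⁻⁵) = 2,507,953,764
N ≈ √2,507,953,764 ≈ 50,079.5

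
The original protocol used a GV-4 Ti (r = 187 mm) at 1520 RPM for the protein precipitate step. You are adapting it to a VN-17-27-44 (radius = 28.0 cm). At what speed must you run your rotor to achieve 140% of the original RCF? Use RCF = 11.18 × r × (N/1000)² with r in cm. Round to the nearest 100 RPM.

Original rotor: r = 187 mm = 18.7 cm
RCF = 11.18 × r × (N/1000)²
RCF_original = 11.18 × 18.7 × (1.52)² = 11.18 × 18.7 × 2.3104 ≈ 483 × g
Target RCF = 1.4 × 483 ≈ 676.2 × g
676.2 = 11.18 × 28 × (N/1000)²
(N/1000)² = 676.2 / 313.04 = 2.160107
N = 1000 × √2.160107 ≈ 1,469.7

1500 RPM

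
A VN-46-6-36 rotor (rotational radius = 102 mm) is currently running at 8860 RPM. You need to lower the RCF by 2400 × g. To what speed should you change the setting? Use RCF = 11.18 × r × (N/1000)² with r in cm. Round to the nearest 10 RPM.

r = 102 mm = 10.2 cm
Current RCF = 11.18 × 10.2 × (8.86)² = 11.18 × 10.2 × 78.4996 ≈ 8,951.8 × g
Target RCF = 8,951.8 − 2,400 = 6,551.8 × g
(N/1000)² = 6,551.8 / 114.036 = 57.45379
N = 1000 × √57.45379 ≈ 7,579.8

7580 RPM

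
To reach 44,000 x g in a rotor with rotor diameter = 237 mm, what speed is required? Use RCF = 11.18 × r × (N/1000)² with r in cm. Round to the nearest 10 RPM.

r = 237 mm / 2 = 118.5 mm = 11.85 cm
44,000 = 11.18 × 11.85 × (N/1000)²
(N/1000)² = 44,000 / 132.483 = 332.1181
N = 1000 × √332.1181 ≈ 18,224.1

N ≈ 18220 RPM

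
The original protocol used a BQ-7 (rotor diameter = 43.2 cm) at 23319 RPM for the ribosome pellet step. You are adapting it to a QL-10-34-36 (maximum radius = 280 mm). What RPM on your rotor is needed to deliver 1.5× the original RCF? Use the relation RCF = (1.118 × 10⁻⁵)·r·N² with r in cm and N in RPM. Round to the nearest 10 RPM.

25080 RPM

Original rotor: r = 43.2 / 2 = 21.6 cm
RCF_original = 1.118 × 10⁻⁵ × 21.6 × (23319)² = 1.118 × 10⁻⁵ × 21.6 × 543,775,761 ≈ 131,315.3 × g
Target RCF = 1.5 × 131,315.3 ≈ 196,972.9 × g
Your rotor: r = 280 mm = 28.0 cm
196,972.9 = 1.118 × 10⁻⁵ × 28 × N²
N² = 196,972.9 / (31.304 × 10⁻⁵) = 629,225,978
N ≈ √629,225,978 ≈ 25,084.4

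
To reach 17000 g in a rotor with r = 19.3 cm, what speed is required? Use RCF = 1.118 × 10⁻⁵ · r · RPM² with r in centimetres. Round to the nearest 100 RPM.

17,000 = 1.118 × 10⁻⁵ × 19.3 × N²
N² = 17,000 / (21.5774 × 10⁻⁵) = 78,786,137
N ≈ √78,786,137 ≈ 8,876.2

8900 RPM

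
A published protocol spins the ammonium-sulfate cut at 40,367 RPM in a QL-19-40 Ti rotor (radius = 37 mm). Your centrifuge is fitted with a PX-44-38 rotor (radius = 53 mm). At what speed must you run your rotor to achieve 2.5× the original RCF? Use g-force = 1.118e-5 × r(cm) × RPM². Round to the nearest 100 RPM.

Original rotor: r = 37 mm = 3.7 cm
RCF = 1.118 × 10⁻⁵ × r × N²
RCF_original = 1.118 × 10⁻⁵ × 3.7 × (40367)² = 1.118 × 10⁻⁵ × 3.7 × 1,629,494,689 ≈ 67,405.7 × g
Target RCF = 2.5 × 67,405.7 ≈ 168,514.2 × g
Your rotor: r = 53 mm = 5.3 cm
168,514.2 = 1.118 × 10⁻⁵ × 5.3 × N²
N² = 168,514.2 / (5.9254 × 10⁻⁵) = 2,843,929,524
N ≈ √2,843,929,524 ≈ 53,328.5

53300 RPM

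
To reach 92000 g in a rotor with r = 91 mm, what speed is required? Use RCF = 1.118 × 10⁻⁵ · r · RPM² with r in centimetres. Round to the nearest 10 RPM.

r = 91 mm = 9.1 cm
92,000 = 1.118 × 10⁻⁵ × 9.1 × N²
N² = 92,000 / (10.1738 × 10⁻⁵) = 904,283,552
N ≈ √904,283,552 ≈ 30,071.3

30070 RPM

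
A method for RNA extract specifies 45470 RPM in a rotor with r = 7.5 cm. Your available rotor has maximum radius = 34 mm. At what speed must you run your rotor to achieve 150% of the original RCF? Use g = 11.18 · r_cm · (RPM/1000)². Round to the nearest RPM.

RCF_original = 11.18 × 7.5 × (45.47)² = 11.18 × 7.5 × 2,067.5209 ≈ 173,361.6 × g
Target RCF = 1.5 × 173,361.6 ≈ 260,042.4 × g
Your rotor: r = 34 mm = 3.4 cm
260,042.4 = 11.18 × 3.4 × (N/1000)²
(N/1000)² = 260,042.4 / 38.012 = 6841.061
N = 1000 × √6841.061 ≈ 82,710.7

82711 RPM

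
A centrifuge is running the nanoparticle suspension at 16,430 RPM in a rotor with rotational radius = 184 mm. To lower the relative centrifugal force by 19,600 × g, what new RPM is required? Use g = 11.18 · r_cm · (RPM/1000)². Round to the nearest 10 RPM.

≈ 13220 RPM

r = 184 mm = 18.4 cm
Current RCF = 11.18 × 18.4 × (16.43)² = 11.18 × 18.4 × 269.9449 ≈ 55,530.9 × g
Target RCF = 55,530.9 − 19,600 = 35,930.9 × g
(N/1000)² = 35,930.9 / 205.712 = 174.666
N = 1000 × √174.666 ≈ 13,216.1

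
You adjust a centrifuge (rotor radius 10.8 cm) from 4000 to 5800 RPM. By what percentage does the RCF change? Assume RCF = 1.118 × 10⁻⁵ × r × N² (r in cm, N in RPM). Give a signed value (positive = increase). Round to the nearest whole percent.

+110%

RCF ∝ N², so the ratio is (5800/4000)² = (1.450000)² = 2.1025.
Change = 2.1025 − 1 = +1.1025 → +110.2%.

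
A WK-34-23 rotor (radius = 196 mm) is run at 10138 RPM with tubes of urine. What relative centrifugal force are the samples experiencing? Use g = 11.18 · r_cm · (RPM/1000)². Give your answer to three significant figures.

r = 196 mm = 19.6 cm
RCF = 11.18 × r × (N/1000)²
RCF = 11.18 × 19.6 × (10.138)² = 11.18 × 19.6 × 102.779044 ≈ 22,521.8 × g

RCF ≈ 22500 g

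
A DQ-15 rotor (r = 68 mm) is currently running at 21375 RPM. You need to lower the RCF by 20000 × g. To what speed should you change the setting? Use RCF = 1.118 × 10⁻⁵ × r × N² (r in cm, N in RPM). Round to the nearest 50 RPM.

r = 68 mm = 6.8 cm
Current RCF = 1.118 × 10⁻⁵ × 6.8 × (21375)² = 1.118 × 10⁻⁵ × 6.8 × 456,890,625 ≈ 34,734.7 × g
Target RCF = 34,734.7 − 20,000 = 14,734.7 × g
N² = 14,734.7 / (7.6024 × 10⁻⁵) = 193,816,426
N ≈ √193,816,426 ≈ 13,921.8

N₂ ≈ 13900 RPM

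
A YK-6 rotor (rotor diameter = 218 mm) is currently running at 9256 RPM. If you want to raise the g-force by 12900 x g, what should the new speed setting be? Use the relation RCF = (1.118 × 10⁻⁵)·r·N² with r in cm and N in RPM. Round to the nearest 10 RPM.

≈ 13840 RPM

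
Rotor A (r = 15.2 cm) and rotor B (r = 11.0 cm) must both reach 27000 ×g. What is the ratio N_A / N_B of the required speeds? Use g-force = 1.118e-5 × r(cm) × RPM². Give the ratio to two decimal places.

0.85

At fixed RCF, N ∝ 1/√r, so N_A/N_B = √(r_B/r_A) = √(11.0/15.2) = √0.723684 = 0.8507.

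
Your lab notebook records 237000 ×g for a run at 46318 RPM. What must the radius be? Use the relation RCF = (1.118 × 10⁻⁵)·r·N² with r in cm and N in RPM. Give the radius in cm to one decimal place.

237000 = 1.118 × 10⁻⁵ × r × (46318)²
r = 237000 / (1.118 × 10⁻⁵ × 2,145,357,124) = 237000 / 23985.09 ≈ 9.881 cm

9.9 cm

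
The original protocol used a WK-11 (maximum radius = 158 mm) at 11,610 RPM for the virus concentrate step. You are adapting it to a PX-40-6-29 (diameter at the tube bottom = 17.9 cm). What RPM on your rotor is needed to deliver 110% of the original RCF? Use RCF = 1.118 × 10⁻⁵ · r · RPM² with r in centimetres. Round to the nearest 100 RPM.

Original rotor: r = 158 mm = 15.8 cm
RCF = 1.118 × 10⁻⁵ × r × N²
RCF_original = 1.118 × 10⁻⁵ × 15.8 × (11610)² = 1.118 × 10⁻⁵ × 15.8 × 134,792,100 ≈ 23,810.2 × g
Target RCF = 1.1 × 23,810.2 ≈ 26,191.2 × g
Your rotor: r = 17.9 / 2 = 8.95 cm
26,191.2 = 1.118 × 10⁻⁵ × 8.95 × N²
N² = 26,191.2 / (10.0061 × 10⁻⁵) = 261,752,331
N ≈ √261,752,331 ≈ 16,178.8

≈ 16200 RPM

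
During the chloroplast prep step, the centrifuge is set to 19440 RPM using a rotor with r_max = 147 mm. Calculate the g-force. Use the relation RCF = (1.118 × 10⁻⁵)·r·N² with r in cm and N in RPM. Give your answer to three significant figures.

r = 147 mm = 14.7 cm
RCF = 1.118 × 10⁻⁵ × 14.7 × (19440)² = 1.118 × 10⁻⁵ × 14.7 × 377,913,600 ≈ 62,108.6 × g

RCF ≈ 62100 ×g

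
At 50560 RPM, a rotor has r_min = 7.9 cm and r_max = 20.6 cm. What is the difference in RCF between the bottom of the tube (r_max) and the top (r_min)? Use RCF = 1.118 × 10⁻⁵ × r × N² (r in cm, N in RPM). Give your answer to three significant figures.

RCF_max = 1.118 × 10⁻⁵ × 20.6 × (50560)² = 1.118 × 10⁻⁵ × 20.6 × 2,556,313,600 ≈ 588,739.5 × g
RCF_min = 1.118 × 10⁻⁵ × 7.9 × (50560)² = 1.118 × 10⁻⁵ × 7.9 × 2,556,313,600 ≈ 225,778.7 × g
ΔRCF = 588,739.5 − 225,778.7 = 362,960.8

ΔRCF ≈ 363000 g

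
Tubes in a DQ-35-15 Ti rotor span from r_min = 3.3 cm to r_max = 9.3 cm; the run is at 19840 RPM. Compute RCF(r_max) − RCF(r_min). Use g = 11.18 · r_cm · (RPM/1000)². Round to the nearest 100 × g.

ΔRCF = 11.18 × (r_max − r_min) × (N/1000)² = 11.18 × 6.0 × 393.6256 ≈ 26,404.4

26400 × g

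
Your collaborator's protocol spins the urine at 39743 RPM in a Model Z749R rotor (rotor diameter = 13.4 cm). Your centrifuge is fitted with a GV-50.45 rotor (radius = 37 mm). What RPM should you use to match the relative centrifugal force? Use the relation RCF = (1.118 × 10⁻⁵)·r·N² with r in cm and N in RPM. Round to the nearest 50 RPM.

53500 RPM

Original rotor: r = 13.4 / 2 = 6.7 cm
RCF_original = 1.118 × 10⁻⁵ × 6.7 × (39743)² = 1.118 × 10⁻⁵ × 6.7 × 1,579,506,049 ≈ 118,314.5 × g
Your rotor: r = 37 mm = 3.7 cm
118,314.5 = 1.118 × 10⁻⁵ × 3.7 × N²
N² = 118,314.5 / (4.1366 × 10⁻⁵) = 2,860,187,110
N ≈ √2,860,187,110 ≈ 53,480.7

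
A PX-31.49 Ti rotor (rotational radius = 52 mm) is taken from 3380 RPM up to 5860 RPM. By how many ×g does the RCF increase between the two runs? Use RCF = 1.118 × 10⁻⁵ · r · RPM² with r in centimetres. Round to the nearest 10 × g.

≈ 1330 ×g

r = 52 mm = 5.2 cm
RCF₁ = 1.118 × 10⁻⁵ × 5.2 × (3380)² = 1.118 × 10⁻⁵ × 5.2 × 11,424,400 ≈ 664.2 × g
RCF₂ = 1.118 × 10⁻⁵ × 5.2 × (5860)² = 1.118 × 10⁻⁵ × 5.2 × 34,339,600 ≈ 1,996.4 × g
Increase = 1,996.4 − 664.2 = 1,332.2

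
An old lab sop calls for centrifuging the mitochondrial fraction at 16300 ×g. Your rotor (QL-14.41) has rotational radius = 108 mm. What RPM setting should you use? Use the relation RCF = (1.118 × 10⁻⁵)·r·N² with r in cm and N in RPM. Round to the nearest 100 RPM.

r = 108 mm = 10.8 cm
16,300 = 1.118 × 10⁻⁵ × 10.8 × N²
N² = 16,300 / (12.0744 × 10⁻⁵) = 134,996,356
N ≈ √134,996,356 ≈ 11,618.8

N ≈ 11600 RPM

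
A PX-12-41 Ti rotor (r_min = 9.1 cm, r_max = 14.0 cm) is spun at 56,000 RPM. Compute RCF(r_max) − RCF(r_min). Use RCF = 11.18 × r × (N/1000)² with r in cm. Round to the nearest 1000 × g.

≈ 172000 x g

RCF_max = 11.18 × 14 × (56)² = 11.18 × 14 × 3,136 ≈ 490,846.7 × g
RCF_min = 11.18 × 9.1 × (56)² = 11.18 × 9.1 × 3,136 ≈ 319,050.4 × g
ΔRCF = 490,846.7 − 319,050.4 = 171,796.3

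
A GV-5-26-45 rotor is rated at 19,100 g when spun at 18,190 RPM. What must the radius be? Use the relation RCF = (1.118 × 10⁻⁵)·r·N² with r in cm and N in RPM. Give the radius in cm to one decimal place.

19100 = 1.118 × 10⁻⁵ × r × (18190)²
r = 19100 / (1.118 × 10⁻⁵ × 330,876,100) = 19100 / 3699.195 ≈ 5.163 cm

r ≈ 5.2 cm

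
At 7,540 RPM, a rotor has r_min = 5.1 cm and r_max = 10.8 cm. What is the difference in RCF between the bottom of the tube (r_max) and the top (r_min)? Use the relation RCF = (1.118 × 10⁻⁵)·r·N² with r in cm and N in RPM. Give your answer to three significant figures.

RCF_max = 1.118 × 10⁻⁵ × 10.8 × (7540)² = 1.118 × 10⁻⁵ × 10.8 × 56,851,600 ≈ 6,864.5 × g
RCF_min = 1.118 × 10⁻⁵ × 5.1 × (7540)² = 1.118 × 10⁻⁵ × 5.1 × 56,851,600 ≈ 3,241.6 × g
ΔRCF = 6,864.5 − 3,241.6 = 3,622.9

ΔRCF ≈ 3620 ×g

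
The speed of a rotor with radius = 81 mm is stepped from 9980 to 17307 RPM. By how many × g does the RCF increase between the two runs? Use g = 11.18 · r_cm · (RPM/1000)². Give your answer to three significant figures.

≈ 18100 × g

r = 81 mm = 8.1 cm
RCF₁ = 11.18 × 8.1 × (9.98)² = 11.18 × 8.1 × 99.6004 ≈ 9,019.6 × g
RCF₂ = 11.18 × 8.1 × (17.307)² = 11.18 × 8.1 × 299.532249 ≈ 27,125 × g
Increase = 27,125 − 9,019.6 = 18,105.4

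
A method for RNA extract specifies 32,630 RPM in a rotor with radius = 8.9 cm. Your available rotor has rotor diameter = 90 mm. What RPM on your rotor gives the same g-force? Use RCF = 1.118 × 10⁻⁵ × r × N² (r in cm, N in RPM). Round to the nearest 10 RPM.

≈ 45890 RPM

RCF_original = 1.118 × 10⁻⁵ × 8.9 × (32630)² = 1.118 × 10⁻⁵ × 8.9 × 1,064,716,900 ≈ 105,941.5 × g
Your rotor: r = 90 mm / 2 = 45 mm = 4.5 cm
105,941.5 = 1.118 × 10⁻⁵ × 4.5 × N²
N² = 105,941.5 / (5.031 × 10⁻⁵) = 2,105,774,200
N ≈ √2,105,774,200 ≈ 45,888.7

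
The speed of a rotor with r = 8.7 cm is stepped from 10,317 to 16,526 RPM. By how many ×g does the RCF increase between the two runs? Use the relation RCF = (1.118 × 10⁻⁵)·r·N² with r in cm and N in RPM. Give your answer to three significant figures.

≈ 16200 ×g

RCF₁ = 1.118 × 10⁻⁵ × 8.7 × (10317)² = 1.118 × 10⁻⁵ × 8.7 × 106,440,489 ≈ 10,353 × g
RCF₂ = 1.118 × 10⁻⁵ × 8.7 × (16526)² = 1.118 × 10⁻⁵ × 8.7 × 273,108,676 ≈ 26,564.2 × g
Increase = 26,564.2 − 10,353 = 16,211.2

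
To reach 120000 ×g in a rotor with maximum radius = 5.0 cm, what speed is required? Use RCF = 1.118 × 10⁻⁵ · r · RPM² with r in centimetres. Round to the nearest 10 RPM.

46330 RPM

120,000 = 1.118 × 10⁻⁵ × 5 × N²
N² = 120,000 / (5.59 × 10⁻⁵) = 2,146,690,519
N ≈ √2,146,690,519 ≈ 46,332.4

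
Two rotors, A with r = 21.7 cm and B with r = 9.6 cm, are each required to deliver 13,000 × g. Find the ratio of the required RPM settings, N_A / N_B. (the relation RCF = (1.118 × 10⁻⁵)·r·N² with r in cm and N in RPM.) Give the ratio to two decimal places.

0.67

At fixed RCF, N ∝ 1/√r, so N_A/N_B = √(r_B/r_A) = √(9.6/21.7) = √0.442396 = 0.6651.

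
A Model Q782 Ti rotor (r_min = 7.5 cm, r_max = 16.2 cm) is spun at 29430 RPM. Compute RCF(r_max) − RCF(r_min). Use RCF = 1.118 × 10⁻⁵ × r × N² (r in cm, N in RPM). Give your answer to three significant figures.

84200 × g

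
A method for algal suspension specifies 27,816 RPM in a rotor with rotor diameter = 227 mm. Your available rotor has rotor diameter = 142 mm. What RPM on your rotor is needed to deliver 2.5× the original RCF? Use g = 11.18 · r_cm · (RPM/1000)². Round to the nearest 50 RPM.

55600 RPM

Original rotor: r = 227 mm / 2 = 113.5 mm = 11.35 cm
RCF_original = 11.18 × 11.35 × (27.816)² = 11.18 × 11.35 × 773.729856 ≈ 98,180.9 × g
Target RCF = 2.5 × 98,180.9 ≈ 245,452.2 × g
Your rotor: r = 142 mm / 2 = 71 mm = 7.1 cm
245,452.2 = 11.18 × 7.1 × (N/1000)²
(N/1000)² = 245,452.2 / 79.378 = 3092.194
N = 1000 × √3092.194 ≈ 55,607.5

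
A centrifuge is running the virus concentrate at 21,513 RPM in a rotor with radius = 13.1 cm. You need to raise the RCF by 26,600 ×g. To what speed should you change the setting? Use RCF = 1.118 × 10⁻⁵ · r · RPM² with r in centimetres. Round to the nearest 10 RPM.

≈ 25390 RPM

Current RCF = 1.118 × 10⁻⁵ × 13.1 × (21513)² = 1.118 × 10⁻⁵ × 13.1 × 462,809,169 ≈ 67,782.1 × g
Target RCF = 67,782.1 + 26,600 = 94,382.1 × g
N² = 94,382.1 / (14.6458 × 10⁻⁵) = 644,431,168
N ≈ √644,431,168 ≈ 25,385.6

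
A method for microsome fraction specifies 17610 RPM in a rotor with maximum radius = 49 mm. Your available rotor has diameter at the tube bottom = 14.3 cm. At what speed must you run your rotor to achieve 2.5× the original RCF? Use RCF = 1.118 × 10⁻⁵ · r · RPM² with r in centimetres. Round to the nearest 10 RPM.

≈ 23050 RPM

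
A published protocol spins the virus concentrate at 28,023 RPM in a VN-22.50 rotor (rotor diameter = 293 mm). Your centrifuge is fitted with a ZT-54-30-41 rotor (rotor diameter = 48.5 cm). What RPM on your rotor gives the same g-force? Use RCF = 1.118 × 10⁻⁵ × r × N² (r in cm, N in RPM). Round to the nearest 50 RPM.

21800 RPM

Original rotor: r = 293 mm / 2 = 146.5 mm = 14.65 cm
RCF = 1.118 × 10⁻⁵ × r × N²
RCF_original = 1.118 × 10⁻⁵ × 14.65 × (28023)² = 1.118 × 10⁻⁵ × 14.65 × 785,288,529 ≈ 128,620.1 × g
Your rotor: r = 48.5 / 2 = 24.25 cm
128,620.1 = 1.118 × 10⁻⁵ × 24.25 × N²
N² = 128,620.1 / (27.1115 × 10⁻⁵) = 474,411,597
N ≈ √474,411,597 ≈ 21,781.0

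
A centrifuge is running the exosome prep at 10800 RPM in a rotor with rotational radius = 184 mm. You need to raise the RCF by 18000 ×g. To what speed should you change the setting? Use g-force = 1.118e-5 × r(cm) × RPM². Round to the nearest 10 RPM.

14290 RPM

r = 184 mm = 18.4 cm
Current RCF = 1.118 × 10⁻⁵ × 18.4 × (10800)² = 1.118 × 10⁻⁵ × 18.4 × 116,640,000 ≈ 23,994.2 × g
Target RCF = 23,994.2 + 18,000 = 41,994.2 × g
N² = 41,994.2 / (20.5712 × 10⁻⁵) = 204,140,740
N ≈ √204,140,740 ≈ 14,287.8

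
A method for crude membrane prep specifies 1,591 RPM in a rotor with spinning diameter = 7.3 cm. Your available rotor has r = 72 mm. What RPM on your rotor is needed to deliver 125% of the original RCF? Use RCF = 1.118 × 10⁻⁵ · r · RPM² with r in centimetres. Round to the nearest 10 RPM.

Original rotor: r = 7.3 / 2 = 3.65 cm
RCF = 1.118 × 10⁻⁵ × r × N²
RCF_original = 1.118 × 10⁻⁵ × 3.65 × (1591)² = 1.118 × 10⁻⁵ × 3.65 × 2,531,281 ≈ 103.3 × g
Target RCF = 1.25 × 103.3 ≈ 129.1 × g
Your rotor: r = 72 mm = 7.2 cm
129.1 = 1.118 × 10⁻⁵ × 7.2 × N²
N² = 129.1 / (8.0496 × 10⁻⁵) = 1,603,806
N ≈ √1,603,806 ≈ 1,266.4

≈ 1270 RPM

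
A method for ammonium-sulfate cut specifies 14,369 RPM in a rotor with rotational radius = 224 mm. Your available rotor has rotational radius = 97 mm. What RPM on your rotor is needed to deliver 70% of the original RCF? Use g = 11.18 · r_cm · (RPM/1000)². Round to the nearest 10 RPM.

Original rotor: r = 224 mm = 22.4 cm
RCF_original = 11.18 × 22.4 × (14.369)² = 11.18 × 22.4 × 206.468161 ≈ 51,706.2 × g
Target RCF = 0.7 × 51,706.2 ≈ 36,194.3 × g
Your rotor: r = 97 mm = 9.7 cm
36,194.3 = 11.18 × 9.7 × (N/1000)²
(N/1000)² = 36,194.3 / 108.446 = 333.7541
N = 1000 × √333.7541 ≈ 18,268.9

≈ 18270 RPM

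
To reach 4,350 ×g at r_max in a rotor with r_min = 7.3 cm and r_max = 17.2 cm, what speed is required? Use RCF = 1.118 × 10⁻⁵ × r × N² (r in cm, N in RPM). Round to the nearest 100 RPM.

N ≈ 4800 RPM

Use r_max = 17.2 cm.
RCF = 1.118 × 10⁻⁵ × r × N²
4,350 = 1.118 × 10⁻⁵ × 17.2 × N²
N² = 4,350 / (19.2296 × 10⁻⁵) = 22,621,375
N ≈ √22,621,375 ≈ 4,756.2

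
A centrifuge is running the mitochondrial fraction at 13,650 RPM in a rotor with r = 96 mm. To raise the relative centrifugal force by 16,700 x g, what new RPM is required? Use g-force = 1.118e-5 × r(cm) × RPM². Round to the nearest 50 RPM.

r = 96 mm = 9.6 cm
Current RCF = 1.118 × 10⁻⁵ × 9.6 × (13650)² = 1.118 × 10⁻⁵ × 9.6 × 186,322,500 ≈ 19,997.6 × g
Target RCF = 19,997.6 + 16,700 = 36,697.6 × g
N² = 36,697.6 / (10.7328 × 10⁻⁵) = 341,920,095
N ≈ √341,920,095 ≈ 18,491.1

18500 RPM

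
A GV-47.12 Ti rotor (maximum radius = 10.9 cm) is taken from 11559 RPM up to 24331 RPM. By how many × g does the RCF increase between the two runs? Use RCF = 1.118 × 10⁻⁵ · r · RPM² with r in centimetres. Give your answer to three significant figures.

RCF₁ = 1.118 × 10⁻⁵ × 10.9 × (11559)² = 1.118 × 10⁻⁵ × 10.9 × 133,610,481 ≈ 16,282 × g
RCF₂ = 1.118 × 10⁻⁵ × 10.9 × (24331)² = 1.118 × 10⁻⁵ × 10.9 × 591,997,561 ≈ 72,142 × g
Increase = 72,142 − 16,282 = 55,860

55900 × g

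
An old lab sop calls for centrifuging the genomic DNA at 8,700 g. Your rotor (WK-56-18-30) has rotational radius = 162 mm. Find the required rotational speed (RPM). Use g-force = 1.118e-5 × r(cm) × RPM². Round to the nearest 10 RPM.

≈ 6930 RPM

r = 162 mm = 16.2 cm
RCF = 1.118 × 10⁻⁵ × r × N²
8,700 = 1.118 × 10⁻⁵ × 16.2 × N²
N² = 8,700 / (18.1116 × 10⁻⁵) = 48,035,513
N ≈ √48,035,513 ≈ 6,930.8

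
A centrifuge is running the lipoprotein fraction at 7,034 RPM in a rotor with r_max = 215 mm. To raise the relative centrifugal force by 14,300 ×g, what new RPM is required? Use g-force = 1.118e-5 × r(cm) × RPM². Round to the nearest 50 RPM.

10450 RPM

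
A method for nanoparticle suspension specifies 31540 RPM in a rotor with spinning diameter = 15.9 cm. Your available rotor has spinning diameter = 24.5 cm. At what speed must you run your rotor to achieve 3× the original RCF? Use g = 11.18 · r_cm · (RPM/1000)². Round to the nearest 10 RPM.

Original rotor: r = 15.9 / 2 = 7.95 cm
RCF_original = 11.18 × 7.95 × (31.54)² = 11.18 × 7.95 × 994.7716 ≈ 88,416.3 × g
Target RCF = 3 × 88,416.3 ≈ 265,248.9 × g
Your rotor: r = 24.5 / 2 = 12.25 cm
265,248.9 = 11.18 × 12.25 × (N/1000)²
(N/1000)² = 265,248.9 / 136.955 = 1936.76
N = 1000 × √1936.76 ≈ 44,008.6

≈ 44010 RPM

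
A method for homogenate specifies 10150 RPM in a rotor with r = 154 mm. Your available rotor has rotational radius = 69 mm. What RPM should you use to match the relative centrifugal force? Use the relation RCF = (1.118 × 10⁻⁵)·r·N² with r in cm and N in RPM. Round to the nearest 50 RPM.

Original rotor: r = 154 mm = 15.4 cm
RCF_original = 1.118 × 10⁻⁵ × 15.4 × (10150)² = 1.118 × 10⁻⁵ × 15.4 × 103,022,500 ≈ 17,737.6 × g
Your rotor: r = 69 mm = 6.9 cm
17,737.6 = 1.118 × 10⁻⁵ × 6.9 × N²
N² = 17,737.6 / (7.7142 × 10⁻⁵) = 229,934,407
N ≈ √229,934,407 ≈ 15,163.6

≈ 15150 RPM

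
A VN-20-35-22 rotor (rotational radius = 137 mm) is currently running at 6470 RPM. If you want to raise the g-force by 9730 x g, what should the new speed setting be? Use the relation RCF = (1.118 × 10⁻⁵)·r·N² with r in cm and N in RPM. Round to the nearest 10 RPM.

r = 137 mm = 13.7 cm
Current RCF = 1.118 × 10⁻⁵ × 13.7 × (6470)² = 1.118 × 10⁻⁵ × 13.7 × 41,860,900 ≈ 6,411.7 × g
Target RCF = 6,411.7 + 9,730 = 16,141.7 × g
N² = 16,141.7 / (15.3166 × 10⁻⁵) = 105,386,966
N ≈ √105,386,966 ≈ 10,265.8

≈ 10270 RPM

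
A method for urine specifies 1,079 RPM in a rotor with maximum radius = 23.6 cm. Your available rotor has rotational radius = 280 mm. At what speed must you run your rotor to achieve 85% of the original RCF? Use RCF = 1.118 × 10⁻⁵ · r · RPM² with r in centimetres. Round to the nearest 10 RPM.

≈ 910 RPM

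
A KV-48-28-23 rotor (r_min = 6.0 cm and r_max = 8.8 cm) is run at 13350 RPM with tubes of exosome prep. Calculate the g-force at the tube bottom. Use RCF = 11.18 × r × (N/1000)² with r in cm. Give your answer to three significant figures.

Use r_max = 8.8 cm.
RCF = 11.18 × 8.8 × (13.35)² = 11.18 × 8.8 × 178.2225 ≈ 17,534.2 × g

≈ 17500 ×g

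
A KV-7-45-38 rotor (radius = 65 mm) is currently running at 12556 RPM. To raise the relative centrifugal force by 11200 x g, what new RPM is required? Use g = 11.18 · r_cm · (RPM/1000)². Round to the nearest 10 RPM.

17660 RPM

r = 65 mm = 6.5 cm
Current RCF = 11.18 × 6.5 × (12.556)² = 11.18 × 6.5 × 157.653136 ≈ 11,456.7 × g
Target RCF = 11,456.7 + 11,200 = 22,656.7 × g
(N/1000)² = 22,656.7 / 72.67 = 311.7751
N = 1000 × √311.7751 ≈ 17,657.2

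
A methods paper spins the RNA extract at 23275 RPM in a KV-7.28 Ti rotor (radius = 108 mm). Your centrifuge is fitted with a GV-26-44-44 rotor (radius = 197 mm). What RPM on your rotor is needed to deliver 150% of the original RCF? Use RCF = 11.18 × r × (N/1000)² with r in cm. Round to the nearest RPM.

Original rotor: r = 108 mm = 10.8 cm
RCF_original = 11.18 × 10.8 × (23.275)² = 11.18 × 10.8 × 541.725625 ≈ 65,410.1 × g
Target RCF = 1.5 × 65,410.1 ≈ 98,115.1 × g
Your rotor: r = 197 mm = 19.7 cm
98,115.1 = 11.18 × 19.7 × (N/1000)²
(N/1000)² = 98,115.1 / 220.246 = 445.4796
N = 1000 × √445.4796 ≈ 21,106.4

≈ 21106 RPM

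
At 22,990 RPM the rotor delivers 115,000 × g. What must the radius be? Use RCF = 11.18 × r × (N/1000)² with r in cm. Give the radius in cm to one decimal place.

115000 = 11.18 × r × (22.99)²
r = 115000 / (11.18 × 528.5401) = 115000 / 5909.078 ≈ 19.462 cm

r ≈ 19.5 cm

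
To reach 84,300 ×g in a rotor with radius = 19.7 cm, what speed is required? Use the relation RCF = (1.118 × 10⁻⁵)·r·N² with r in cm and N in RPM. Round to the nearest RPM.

N ≈ 19564 RPM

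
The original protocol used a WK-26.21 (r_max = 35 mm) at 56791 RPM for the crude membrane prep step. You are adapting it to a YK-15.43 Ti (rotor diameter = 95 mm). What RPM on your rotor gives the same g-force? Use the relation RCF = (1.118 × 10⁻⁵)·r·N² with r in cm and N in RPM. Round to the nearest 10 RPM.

Original rotor: r = 35 mm = 3.5 cm
RCF_original = 1.118 × 10⁻⁵ × 3.5 × (56791)² = 1.118 × 10⁻⁵ × 3.5 × 3,225,217,681 ≈ 126,202.8 × g
Your rotor: r = 95 mm / 2 = 47.5 mm = 4.75 cm
126,202.8 = 1.118 × 10⁻⁵ × 4.75 × N²
N² = 126,202.8 / (5.3105 × 10⁻⁵) = 2,376,476,791
N ≈ √2,376,476,791 ≈ 48,749.1

48750 RPM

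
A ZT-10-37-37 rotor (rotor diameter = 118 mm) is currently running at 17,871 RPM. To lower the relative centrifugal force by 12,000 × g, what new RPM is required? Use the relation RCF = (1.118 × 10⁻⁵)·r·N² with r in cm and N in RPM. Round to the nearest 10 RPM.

≈ 11720 RPM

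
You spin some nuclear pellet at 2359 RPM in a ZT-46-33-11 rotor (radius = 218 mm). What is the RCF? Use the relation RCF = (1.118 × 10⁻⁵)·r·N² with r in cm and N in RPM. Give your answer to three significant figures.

RCF ≈ 1360 x g

r = 218 mm = 21.8 cm
RCF = 1.118 × 10⁻⁵ × r × N²
RCF = 1.118 × 10⁻⁵ × 21.8 × (2359)² = 1.118 × 10⁻⁵ × 21.8 × 5,564,881 ≈ 1,356.3 × g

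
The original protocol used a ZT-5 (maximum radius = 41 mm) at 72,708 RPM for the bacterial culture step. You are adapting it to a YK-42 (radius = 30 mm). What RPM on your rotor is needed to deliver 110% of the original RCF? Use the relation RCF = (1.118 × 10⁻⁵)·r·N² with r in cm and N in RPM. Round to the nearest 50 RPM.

Original rotor: r = 41 mm = 4.1 cm
RCF_original = 1.118 × 10⁻⁵ × 4.1 × (72708)² = 1.118 × 10⁻⁵ × 4.1 × 5,286,453,264 ≈ 242,320.4 × g
Target RCF = 1.1 × 242,320.4 ≈ 266,552.4 × g
Your rotor: r = 30 mm = 3.0 cm
266,552.4 = 1.118 × 10⁻⁵ × 3 × N²
N² = 266,552.4 / (3.354 × 10⁻⁵) = 7,947,298,748
N ≈ √7,947,298,748 ≈ 89,147.6

≈ 89150 RPM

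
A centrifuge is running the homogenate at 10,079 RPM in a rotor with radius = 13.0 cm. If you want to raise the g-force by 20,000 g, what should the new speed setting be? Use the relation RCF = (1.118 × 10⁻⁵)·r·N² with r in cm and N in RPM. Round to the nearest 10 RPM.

15470 RPM

Current RCF = 1.118 × 10⁻⁵ × 13 × (10079)² = 1.118 × 10⁻⁵ × 13 × 101,586,241 ≈ 14,764.5 × g
Target RCF = 14,764.5 + 20,000 = 34,764.5 × g
N² = 34,764.5 / (14.534 × 10⁻⁵) = 239,194,303
N ≈ √239,194,303 ≈ 15,465.9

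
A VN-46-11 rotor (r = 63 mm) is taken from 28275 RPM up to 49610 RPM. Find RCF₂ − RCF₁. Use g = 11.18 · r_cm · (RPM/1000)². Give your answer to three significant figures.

≈ 117000 g

r = 63 mm = 6.3 cm
RCF₁ = 11.18 × 6.3 × (28.275)² = 11.18 × 6.3 × 799.475625 ≈ 56,310.3 × g
RCF₂ = 11.18 × 6.3 × (49.61)² = 11.18 × 6.3 × 2,461.1521 ≈ 173,348.8 × g
Increase = 173,348.8 − 56,310.3 = 117,038.5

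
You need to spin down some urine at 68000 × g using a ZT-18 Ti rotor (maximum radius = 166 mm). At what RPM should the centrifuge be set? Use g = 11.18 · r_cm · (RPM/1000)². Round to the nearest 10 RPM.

N ≈ 19140 RPM

r = 166 mm = 16.6 cm
68,000 = 11.18 × 16.6 × (N/1000)²
(N/1000)² = 68,000 / 185.588 = 366.403
N = 1000 × √366.403 ≈ 19,141.7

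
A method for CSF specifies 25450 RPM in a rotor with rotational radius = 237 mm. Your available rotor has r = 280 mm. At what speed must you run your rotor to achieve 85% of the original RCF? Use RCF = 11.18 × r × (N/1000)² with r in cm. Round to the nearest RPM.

≈ 21587 RPM

Original rotor: r = 237 mm = 23.7 cm
RCF = 11.18 × r × (N/1000)²
RCF_original = 11.18 × 23.7 × (25.45)² = 11.18 × 23.7 × 647.7025 ≈ 171,619.1 × g
Target RCF = 0.85 × 171,619.1 ≈ 145,876.2 × g
Your rotor: r = 280 mm = 28.0 cm
145,876.2 = 11.18 × 28 × (N/1000)²
(N/1000)² = 145,876.2 / 313.04 = 465.9986
N = 1000 × √465.9986 ≈ 21,587.0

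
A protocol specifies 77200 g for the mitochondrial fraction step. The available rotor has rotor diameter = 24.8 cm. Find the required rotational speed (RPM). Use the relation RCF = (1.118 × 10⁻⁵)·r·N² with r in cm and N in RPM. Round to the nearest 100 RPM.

r = 24.8 / 2 = 12.4 cm
RCF = 1.118 × 10⁻⁵ × r × N²
77,200 = 1.118 × 10⁻⁵ × 12.4 × N²
N² = 77,200 / (13.8632 × 10⁻⁵) = 556,869,987
N ≈ √556,869,987 ≈ 23,598.1

23600 RPM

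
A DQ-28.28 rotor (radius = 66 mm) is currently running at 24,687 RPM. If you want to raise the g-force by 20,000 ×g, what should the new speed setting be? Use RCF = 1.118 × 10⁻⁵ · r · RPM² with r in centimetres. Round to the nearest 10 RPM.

29670 RPM

r = 66 mm = 6.6 cm
Current RCF = 1.118 × 10⁻⁵ × 6.6 × (24687)² = 1.118 × 10⁻⁵ × 6.6 × 609,447,969 ≈ 44,969.9 × g
Target RCF = 44,969.9 + 20,000 = 64,969.9 × g
N² = 64,969.9 / (7.3788 × 10⁻⁵) = 880,494,118
N ≈ √880,494,118 ≈ 29,673.1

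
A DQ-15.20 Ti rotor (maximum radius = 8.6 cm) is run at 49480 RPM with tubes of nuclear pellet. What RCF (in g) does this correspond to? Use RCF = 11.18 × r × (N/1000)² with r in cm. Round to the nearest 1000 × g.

≈ 235000 g

RCF = 11.18 × r × (N/1000)²
RCF = 11.18 × 8.6 × (49.48)² = 11.18 × 8.6 × 2,448.2704 ≈ 235,396.3 × g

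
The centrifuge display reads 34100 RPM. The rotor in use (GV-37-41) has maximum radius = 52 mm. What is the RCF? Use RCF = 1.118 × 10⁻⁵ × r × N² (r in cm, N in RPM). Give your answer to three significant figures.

RCF ≈ 67600 ×g

r = 52 mm = 5.2 cm
RCF = 1.118 × 10⁻⁵ × 5.2 × (34100)² = 1.118 × 10⁻⁵ × 5.2 × 1,162,810,000 ≈ 67,601.1 × g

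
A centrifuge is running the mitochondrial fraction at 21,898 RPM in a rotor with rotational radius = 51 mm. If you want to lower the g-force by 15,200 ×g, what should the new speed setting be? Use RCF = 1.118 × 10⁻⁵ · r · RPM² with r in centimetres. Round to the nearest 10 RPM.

r = 51 mm = 5.1 cm
Current RCF = 1.118 × 10⁻⁵ × 5.1 × (21898)² = 1.118 × 10⁻⁵ × 5.1 × 479,522,404 ≈ 27,341.4 × g
Target RCF = 27,341.4 − 15,200 = 12,141.4 × g
N² = 12,141.4 / (5.7018 × 10⁻⁵) = 212,939,773
N ≈ √212,939,773 ≈ 14,592.5

≈ 14590 RPM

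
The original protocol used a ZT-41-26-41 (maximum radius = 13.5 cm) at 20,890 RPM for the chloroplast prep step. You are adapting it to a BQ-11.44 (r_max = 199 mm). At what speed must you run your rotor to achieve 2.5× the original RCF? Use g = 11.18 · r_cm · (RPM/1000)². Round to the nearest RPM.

27205 RPM

RCF = 11.18 × r × (N/1000)²
RCF_original = 11.18 × 13.5 × (20.89)² = 11.18 × 13.5 × 436.3921 ≈ 65,864.7 × g
Target RCF = 2.5 × 65,864.7 ≈ 164,661.8 × g
Your rotor: r = 199 mm = 19.9 cm
164,661.8 = 11.18 × 19.9 × (N/1000)²
(N/1000)² = 164,661.8 / 222.482 = 740.1129
N = 1000 × √740.1129 ≈ 27,205.0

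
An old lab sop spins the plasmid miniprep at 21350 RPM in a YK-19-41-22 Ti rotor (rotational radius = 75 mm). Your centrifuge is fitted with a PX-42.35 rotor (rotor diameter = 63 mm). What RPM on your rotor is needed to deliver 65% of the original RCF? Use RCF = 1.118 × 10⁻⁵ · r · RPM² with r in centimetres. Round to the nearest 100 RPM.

Original rotor: r = 75 mm = 7.5 cm
RCF = 1.118 × 10⁻⁵ × r × N²
RCF_original = 1.118 × 10⁻⁵ × 7.5 × (21350)² = 1.118 × 10⁻⁵ × 7.5 × 455,822,500 ≈ 38,220.7 × g
Target RCF = 0.65 × 38,220.7 ≈ 24,843.5 × g
Your rotor: r = 63 mm / 2 = 31.5 mm = 3.15 cm
24,843.5 = 1.118 × 10⁻⁵ × 3.15 × N²
N² = 24,843.5 / (3.5217 × 10⁻⁵) = 705,440,554
N ≈ √705,440,554 ≈ 26,560.1

≈ 26600 RPM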